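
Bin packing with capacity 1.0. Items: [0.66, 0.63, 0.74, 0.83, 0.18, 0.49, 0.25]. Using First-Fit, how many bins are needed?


Place items sequentially using First-Fit:
  Item 0.66 -> new Bin 1
  Item 0.63 -> new Bin 2
  Item 0.74 -> new Bin 3
  Item 0.83 -> new Bin 4
  Item 0.18 -> Bin 1 (now 0.84)
  Item 0.49 -> new Bin 5
  Item 0.25 -> Bin 2 (now 0.88)
Total bins used = 5

5


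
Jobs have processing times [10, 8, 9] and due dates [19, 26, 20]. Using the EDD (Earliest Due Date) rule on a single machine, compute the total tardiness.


Sort by due date (EDD order): [(10, 19), (9, 20), (8, 26)]
Compute completion times and tardiness:
  Job 1: p=10, d=19, C=10, tardiness=max(0,10-19)=0
  Job 2: p=9, d=20, C=19, tardiness=max(0,19-20)=0
  Job 3: p=8, d=26, C=27, tardiness=max(0,27-26)=1
Total tardiness = 1

1


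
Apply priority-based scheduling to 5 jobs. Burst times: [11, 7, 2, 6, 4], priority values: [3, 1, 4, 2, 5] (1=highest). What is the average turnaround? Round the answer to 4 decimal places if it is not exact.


Sort by priority (ascending = highest first):
Order: [(1, 7), (2, 6), (3, 11), (4, 2), (5, 4)]
Completion times:
  Priority 1, burst=7, C=7
  Priority 2, burst=6, C=13
  Priority 3, burst=11, C=24
  Priority 4, burst=2, C=26
  Priority 5, burst=4, C=30
Average turnaround = 100/5 = 20.0

20.0


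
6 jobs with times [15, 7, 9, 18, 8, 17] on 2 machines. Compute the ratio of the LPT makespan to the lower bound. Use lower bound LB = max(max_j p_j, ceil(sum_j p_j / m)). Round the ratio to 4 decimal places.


LPT order: [18, 17, 15, 9, 8, 7]
Machine loads after assignment: [35, 39]
LPT makespan = 39
Lower bound = max(max_job, ceil(total/2)) = max(18, 37) = 37
Ratio = 39 / 37 = 1.0541

1.0541


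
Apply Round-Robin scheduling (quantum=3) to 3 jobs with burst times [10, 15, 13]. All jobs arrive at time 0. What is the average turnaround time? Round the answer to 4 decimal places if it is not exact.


Time quantum = 3
Execution trace:
  J1 runs 3 units, time = 3
  J2 runs 3 units, time = 6
  J3 runs 3 units, time = 9
  J1 runs 3 units, time = 12
  J2 runs 3 units, time = 15
  J3 runs 3 units, time = 18
  J1 runs 3 units, time = 21
  J2 runs 3 units, time = 24
  J3 runs 3 units, time = 27
  J1 runs 1 units, time = 28
  J2 runs 3 units, time = 31
  J3 runs 3 units, time = 34
  J2 runs 3 units, time = 37
  J3 runs 1 units, time = 38
Finish times: [28, 37, 38]
Average turnaround = 103/3 = 34.3333

34.3333


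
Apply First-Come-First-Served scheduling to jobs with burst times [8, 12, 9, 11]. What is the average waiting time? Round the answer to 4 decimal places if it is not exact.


FCFS order (as given): [8, 12, 9, 11]
Waiting times:
  Job 1: wait = 0
  Job 2: wait = 8
  Job 3: wait = 20
  Job 4: wait = 29
Sum of waiting times = 57
Average waiting time = 57/4 = 14.25

14.25


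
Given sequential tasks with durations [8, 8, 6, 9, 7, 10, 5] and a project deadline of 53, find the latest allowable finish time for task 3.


LF(activity 3) = deadline - sum of successor durations
Successors: activities 4 through 7 with durations [9, 7, 10, 5]
Sum of successor durations = 31
LF = 53 - 31 = 22

22


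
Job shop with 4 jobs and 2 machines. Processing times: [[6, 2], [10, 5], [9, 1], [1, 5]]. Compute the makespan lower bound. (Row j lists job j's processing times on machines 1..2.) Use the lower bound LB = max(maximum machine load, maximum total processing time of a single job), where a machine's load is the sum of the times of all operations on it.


Machine loads:
  Machine 1: 6 + 10 + 9 + 1 = 26
  Machine 2: 2 + 5 + 1 + 5 = 13
Max machine load = 26
Job totals:
  Job 1: 8
  Job 2: 15
  Job 3: 10
  Job 4: 6
Max job total = 15
Lower bound = max(26, 15) = 26

26


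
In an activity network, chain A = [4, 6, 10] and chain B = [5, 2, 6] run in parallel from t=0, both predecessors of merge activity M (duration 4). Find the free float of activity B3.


ES(B3) = sum of predecessors on chain B = 7
EF(B3) = ES + duration = 7 + 6 = 13
Successor of B3 is M. ES(M) = max(sum(A), sum(B)) = max(20, 13) = 20
Free float = ES(successor) - EF(current) = 20 - 13 = 7

7


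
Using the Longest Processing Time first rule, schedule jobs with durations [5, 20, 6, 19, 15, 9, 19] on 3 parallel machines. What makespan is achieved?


Sort jobs in decreasing order (LPT): [20, 19, 19, 15, 9, 6, 5]
Assign each job to the least loaded machine:
  Machine 1: jobs [20, 6, 5], load = 31
  Machine 2: jobs [19, 15], load = 34
  Machine 3: jobs [19, 9], load = 28
Makespan = max load = 34

34


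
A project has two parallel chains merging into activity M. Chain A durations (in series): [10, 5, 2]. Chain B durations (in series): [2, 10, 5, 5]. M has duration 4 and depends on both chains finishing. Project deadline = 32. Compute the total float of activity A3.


Forward pass: ES(A3) = sum of predecessors on chain A = 15
EF = ES + duration = 15 + 2 = 17
Backward pass: LF(M) = deadline = 32; LS(M) = 32 - 4 = 28
LF(A3) = LS(M) - sum(successors on chain A) = 28 - 0 = 28
LS = LF - duration = 28 - 2 = 26
Total float = LS - ES = 26 - 15 = 11

11


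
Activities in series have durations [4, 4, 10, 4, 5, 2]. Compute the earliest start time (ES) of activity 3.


Activity 3 starts after activities 1 through 2 complete.
Predecessor durations: [4, 4]
ES = 4 + 4 = 8

8


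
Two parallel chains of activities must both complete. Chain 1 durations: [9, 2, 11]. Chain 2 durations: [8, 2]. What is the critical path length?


Path A total = 9 + 2 + 11 = 22
Path B total = 8 + 2 = 10
Critical path = longest path = max(22, 10) = 22

22


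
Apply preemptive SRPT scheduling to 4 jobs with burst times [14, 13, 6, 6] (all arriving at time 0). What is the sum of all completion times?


Since all jobs arrive at t=0, SRPT equals SPT ordering.
SPT order: [6, 6, 13, 14]
Completion times:
  Job 1: p=6, C=6
  Job 2: p=6, C=12
  Job 3: p=13, C=25
  Job 4: p=14, C=39
Total completion time = 6 + 12 + 25 + 39 = 82

82


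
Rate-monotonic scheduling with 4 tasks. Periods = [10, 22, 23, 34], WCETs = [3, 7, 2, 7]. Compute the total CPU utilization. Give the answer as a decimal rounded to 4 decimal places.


Compute individual utilizations (exact fractions):
  Task 1: C/T = 3/10 (approx. 0.3)
  Task 2: C/T = 7/22 (approx. 0.3182)
  Task 3: C/T = 2/23 (approx. 0.087)
  Task 4: C/T = 7/34 (approx. 0.2059)
Total utilization U = 3/10 + 7/22 + 2/23 + 7/34 = 39183/43010
Rounded to 4 decimal places: U = 0.9110
RM (Liu & Layland) bound for 4 tasks = 0.756828; compare with U = 39183/43010 (approx. 0.911021)
bound < U <= 1, so the RM sufficient condition is not met (inconclusive; an exact test such as response-time analysis is needed).

0.9110


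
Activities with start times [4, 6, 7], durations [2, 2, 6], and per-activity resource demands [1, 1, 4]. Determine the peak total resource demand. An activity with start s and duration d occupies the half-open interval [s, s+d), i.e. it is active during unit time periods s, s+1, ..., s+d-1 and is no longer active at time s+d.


Each activity i is active on [start_i, start_i + duration_i).
Compute total resource usage per time slot:
  t=0: active resources = [], total = 0
  t=1: active resources = [], total = 0
  t=2: active resources = [], total = 0
  t=3: active resources = [], total = 0
  t=4: active resources = [1], total = 1
  t=5: active resources = [1], total = 1
  t=6: active resources = [1], total = 1
  t=7: active resources = [1, 4], total = 5
  t=8: active resources = [4], total = 4
  t=9: active resources = [4], total = 4
  t=10: active resources = [4], total = 4
  t=11: active resources = [4], total = 4
  t=12: active resources = [4], total = 4
Peak resource demand = 5

5


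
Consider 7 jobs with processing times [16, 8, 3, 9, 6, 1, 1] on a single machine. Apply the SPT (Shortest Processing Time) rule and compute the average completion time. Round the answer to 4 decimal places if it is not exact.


Sort jobs by processing time (SPT order): [1, 1, 3, 6, 8, 9, 16]
Compute completion times sequentially:
  Job 1: processing = 1, completes at 1
  Job 2: processing = 1, completes at 2
  Job 3: processing = 3, completes at 5
  Job 4: processing = 6, completes at 11
  Job 5: processing = 8, completes at 19
  Job 6: processing = 9, completes at 28
  Job 7: processing = 16, completes at 44
Sum of completion times = 110
Average completion time = 110/7 = 15.7143

15.7143


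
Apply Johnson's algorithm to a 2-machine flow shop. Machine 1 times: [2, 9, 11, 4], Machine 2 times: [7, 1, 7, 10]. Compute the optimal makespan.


Apply Johnson's rule:
  Group 1 (a <= b): [(1, 2, 7), (4, 4, 10)]
  Group 2 (a > b): [(3, 11, 7), (2, 9, 1)]
Optimal job order: [1, 4, 3, 2]
Schedule:
  Job 1: M1 done at 2, M2 done at 9
  Job 4: M1 done at 6, M2 done at 19
  Job 3: M1 done at 17, M2 done at 26
  Job 2: M1 done at 26, M2 done at 27
Makespan = 27

27


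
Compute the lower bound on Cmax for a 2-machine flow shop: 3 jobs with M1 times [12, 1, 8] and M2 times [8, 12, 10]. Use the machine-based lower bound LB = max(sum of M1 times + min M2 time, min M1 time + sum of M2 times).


LB1 = sum(M1 times) + min(M2 times) = 21 + 8 = 29
LB2 = min(M1 times) + sum(M2 times) = 1 + 30 = 31
Lower bound = max(LB1, LB2) = max(29, 31) = 31

31


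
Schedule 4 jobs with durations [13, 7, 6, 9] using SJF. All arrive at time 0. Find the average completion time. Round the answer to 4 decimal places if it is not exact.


SJF order (ascending): [6, 7, 9, 13]
Completion times:
  Job 1: burst=6, C=6
  Job 2: burst=7, C=13
  Job 3: burst=9, C=22
  Job 4: burst=13, C=35
Average completion = 76/4 = 19.0

19.0


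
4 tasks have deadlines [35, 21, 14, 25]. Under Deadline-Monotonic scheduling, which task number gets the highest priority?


Sort tasks by relative deadline (ascending):
  Task 3: deadline = 14
  Task 2: deadline = 21
  Task 4: deadline = 25
  Task 1: deadline = 35
Priority order (highest first): [3, 2, 4, 1]
Highest priority task = 3

3


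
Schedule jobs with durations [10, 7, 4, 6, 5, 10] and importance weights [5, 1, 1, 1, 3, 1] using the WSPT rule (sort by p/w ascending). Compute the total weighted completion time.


Compute p/w ratios and sort ascending (WSPT): [(5, 3), (10, 5), (4, 1), (6, 1), (7, 1), (10, 1)]
Compute weighted completion times:
  Job (p=5,w=3): C=5, w*C=3*5=15
  Job (p=10,w=5): C=15, w*C=5*15=75
  Job (p=4,w=1): C=19, w*C=1*19=19
  Job (p=6,w=1): C=25, w*C=1*25=25
  Job (p=7,w=1): C=32, w*C=1*32=32
  Job (p=10,w=1): C=42, w*C=1*42=42
Total weighted completion time = 208

208


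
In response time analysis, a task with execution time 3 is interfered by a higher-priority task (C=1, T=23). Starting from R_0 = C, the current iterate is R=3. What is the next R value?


R_next = C + ceil(R_prev / T_hp) * C_hp
ceil(3 / 23) = ceil(0.1304) = 1
Interference = 1 * 1 = 1
R_next = 3 + 1 = 4

4


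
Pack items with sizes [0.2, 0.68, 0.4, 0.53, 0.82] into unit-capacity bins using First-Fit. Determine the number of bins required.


Place items sequentially using First-Fit:
  Item 0.2 -> new Bin 1
  Item 0.68 -> Bin 1 (now 0.88)
  Item 0.4 -> new Bin 2
  Item 0.53 -> Bin 2 (now 0.93)
  Item 0.82 -> new Bin 3
Total bins used = 3

3


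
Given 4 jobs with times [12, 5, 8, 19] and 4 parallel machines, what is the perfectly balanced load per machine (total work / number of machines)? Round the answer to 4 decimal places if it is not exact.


Total processing time = 12 + 5 + 8 + 19 = 44
Number of machines = 4
Ideal balanced load = 44 / 4 = 11.0

11.0


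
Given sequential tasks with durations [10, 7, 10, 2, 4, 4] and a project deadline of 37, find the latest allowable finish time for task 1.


LF(activity 1) = deadline - sum of successor durations
Successors: activities 2 through 6 with durations [7, 10, 2, 4, 4]
Sum of successor durations = 27
LF = 37 - 27 = 10

10


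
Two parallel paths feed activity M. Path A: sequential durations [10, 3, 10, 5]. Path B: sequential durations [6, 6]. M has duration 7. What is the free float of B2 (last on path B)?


ES(B2) = sum of predecessors on chain B = 6
EF(B2) = ES + duration = 6 + 6 = 12
Successor of B2 is M. ES(M) = max(sum(A), sum(B)) = max(28, 12) = 28
Free float = ES(successor) - EF(current) = 28 - 12 = 16

16


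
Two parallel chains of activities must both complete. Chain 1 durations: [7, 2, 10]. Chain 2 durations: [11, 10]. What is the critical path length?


Path A total = 7 + 2 + 10 = 19
Path B total = 11 + 10 = 21
Critical path = longest path = max(19, 21) = 21

21


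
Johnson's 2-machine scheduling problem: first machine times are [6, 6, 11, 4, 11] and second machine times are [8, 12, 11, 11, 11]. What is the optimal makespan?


Apply Johnson's rule:
  Group 1 (a <= b): [(4, 4, 11), (1, 6, 8), (2, 6, 12), (3, 11, 11), (5, 11, 11)]
  Group 2 (a > b): []
Optimal job order: [4, 1, 2, 3, 5]
Schedule:
  Job 4: M1 done at 4, M2 done at 15
  Job 1: M1 done at 10, M2 done at 23
  Job 2: M1 done at 16, M2 done at 35
  Job 3: M1 done at 27, M2 done at 46
  Job 5: M1 done at 38, M2 done at 57
Makespan = 57

57


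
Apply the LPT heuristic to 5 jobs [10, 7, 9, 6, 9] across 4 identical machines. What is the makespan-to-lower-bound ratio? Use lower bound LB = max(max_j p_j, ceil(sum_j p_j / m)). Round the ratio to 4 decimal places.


LPT order: [10, 9, 9, 7, 6]
Machine loads after assignment: [10, 9, 9, 13]
LPT makespan = 13
Lower bound = max(max_job, ceil(total/4)) = max(10, 11) = 11
Ratio = 13 / 11 = 1.1818

1.1818


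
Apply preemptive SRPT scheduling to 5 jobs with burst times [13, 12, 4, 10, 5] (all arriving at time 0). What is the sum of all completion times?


Since all jobs arrive at t=0, SRPT equals SPT ordering.
SPT order: [4, 5, 10, 12, 13]
Completion times:
  Job 1: p=4, C=4
  Job 2: p=5, C=9
  Job 3: p=10, C=19
  Job 4: p=12, C=31
  Job 5: p=13, C=44
Total completion time = 4 + 9 + 19 + 31 + 44 = 107

107


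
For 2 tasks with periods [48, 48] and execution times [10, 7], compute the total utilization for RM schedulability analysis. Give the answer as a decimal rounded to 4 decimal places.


Compute individual utilizations (exact fractions):
  Task 1: C/T = 10/48 = 5/24 (approx. 0.2083)
  Task 2: C/T = 7/48 (approx. 0.1458)
Total utilization U = 5/24 + 7/48 = 17/48
Rounded to 4 decimal places: U = 0.3542
RM (Liu & Layland) bound for 2 tasks = 0.828427; compare with U = 17/48 (approx. 0.354167)
U <= bound, so schedulable by RM sufficient condition.

0.3542


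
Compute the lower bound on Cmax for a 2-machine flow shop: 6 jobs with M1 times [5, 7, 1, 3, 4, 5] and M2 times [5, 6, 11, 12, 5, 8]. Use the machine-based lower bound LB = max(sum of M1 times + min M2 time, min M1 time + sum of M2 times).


LB1 = sum(M1 times) + min(M2 times) = 25 + 5 = 30
LB2 = min(M1 times) + sum(M2 times) = 1 + 47 = 48
Lower bound = max(LB1, LB2) = max(30, 48) = 48

48


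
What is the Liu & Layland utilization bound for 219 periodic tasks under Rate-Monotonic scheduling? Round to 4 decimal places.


Compute 2^(1/219) = 1.0031700697
Subtract 1: 1.0031700697 - 1 = 0.0031700697
Multiply by n: 219 * 0.0031700697 = 0.6942452643
Round to 4 dp: 0.6942

0.6942


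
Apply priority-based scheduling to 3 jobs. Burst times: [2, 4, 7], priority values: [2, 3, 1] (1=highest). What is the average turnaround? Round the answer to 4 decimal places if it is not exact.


Sort by priority (ascending = highest first):
Order: [(1, 7), (2, 2), (3, 4)]
Completion times:
  Priority 1, burst=7, C=7
  Priority 2, burst=2, C=9
  Priority 3, burst=4, C=13
Average turnaround = 29/3 = 9.6667

9.6667


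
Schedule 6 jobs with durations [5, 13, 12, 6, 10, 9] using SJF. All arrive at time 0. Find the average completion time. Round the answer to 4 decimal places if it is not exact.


SJF order (ascending): [5, 6, 9, 10, 12, 13]
Completion times:
  Job 1: burst=5, C=5
  Job 2: burst=6, C=11
  Job 3: burst=9, C=20
  Job 4: burst=10, C=30
  Job 5: burst=12, C=42
  Job 6: burst=13, C=55
Average completion = 163/6 = 27.1667

27.1667


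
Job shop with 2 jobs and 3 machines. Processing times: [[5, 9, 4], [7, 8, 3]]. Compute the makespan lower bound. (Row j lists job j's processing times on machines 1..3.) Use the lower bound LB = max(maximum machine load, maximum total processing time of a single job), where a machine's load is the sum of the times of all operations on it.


Machine loads:
  Machine 1: 5 + 7 = 12
  Machine 2: 9 + 8 = 17
  Machine 3: 4 + 3 = 7
Max machine load = 17
Job totals:
  Job 1: 18
  Job 2: 18
Max job total = 18
Lower bound = max(17, 18) = 18

18


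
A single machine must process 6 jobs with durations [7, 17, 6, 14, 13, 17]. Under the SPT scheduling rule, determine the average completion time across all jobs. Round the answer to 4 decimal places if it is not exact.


Sort jobs by processing time (SPT order): [6, 7, 13, 14, 17, 17]
Compute completion times sequentially:
  Job 1: processing = 6, completes at 6
  Job 2: processing = 7, completes at 13
  Job 3: processing = 13, completes at 26
  Job 4: processing = 14, completes at 40
  Job 5: processing = 17, completes at 57
  Job 6: processing = 17, completes at 74
Sum of completion times = 216
Average completion time = 216/6 = 36.0

36.0


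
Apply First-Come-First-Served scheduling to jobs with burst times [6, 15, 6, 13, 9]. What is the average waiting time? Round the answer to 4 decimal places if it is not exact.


FCFS order (as given): [6, 15, 6, 13, 9]
Waiting times:
  Job 1: wait = 0
  Job 2: wait = 6
  Job 3: wait = 21
  Job 4: wait = 27
  Job 5: wait = 40
Sum of waiting times = 94
Average waiting time = 94/5 = 18.8

18.8


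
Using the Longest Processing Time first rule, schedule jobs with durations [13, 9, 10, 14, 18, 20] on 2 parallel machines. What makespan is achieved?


Sort jobs in decreasing order (LPT): [20, 18, 14, 13, 10, 9]
Assign each job to the least loaded machine:
  Machine 1: jobs [20, 13, 9], load = 42
  Machine 2: jobs [18, 14, 10], load = 42
Makespan = max load = 42

42


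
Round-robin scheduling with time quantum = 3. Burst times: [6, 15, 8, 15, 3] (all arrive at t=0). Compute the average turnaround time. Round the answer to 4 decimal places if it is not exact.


Time quantum = 3
Execution trace:
  J1 runs 3 units, time = 3
  J2 runs 3 units, time = 6
  J3 runs 3 units, time = 9
  J4 runs 3 units, time = 12
  J5 runs 3 units, time = 15
  J1 runs 3 units, time = 18
  J2 runs 3 units, time = 21
  J3 runs 3 units, time = 24
  J4 runs 3 units, time = 27
  J2 runs 3 units, time = 30
  J3 runs 2 units, time = 32
  J4 runs 3 units, time = 35
  J2 runs 3 units, time = 38
  J4 runs 3 units, time = 41
  J2 runs 3 units, time = 44
  J4 runs 3 units, time = 47
Finish times: [18, 44, 32, 47, 15]
Average turnaround = 156/5 = 31.2

31.2


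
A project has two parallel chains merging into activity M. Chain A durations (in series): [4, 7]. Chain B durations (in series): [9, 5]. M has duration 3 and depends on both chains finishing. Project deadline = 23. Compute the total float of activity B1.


Forward pass: ES(B1) = sum of predecessors on chain B = 0
EF = ES + duration = 0 + 9 = 9
Backward pass: LF(M) = deadline = 23; LS(M) = 23 - 3 = 20
LF(B1) = LS(M) - sum(successors on chain B) = 20 - 5 = 15
LS = LF - duration = 15 - 9 = 6
Total float = LS - ES = 6 - 0 = 6

6


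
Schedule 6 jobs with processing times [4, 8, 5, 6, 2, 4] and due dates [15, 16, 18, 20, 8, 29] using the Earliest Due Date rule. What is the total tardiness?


Sort by due date (EDD order): [(2, 8), (4, 15), (8, 16), (5, 18), (6, 20), (4, 29)]
Compute completion times and tardiness:
  Job 1: p=2, d=8, C=2, tardiness=max(0,2-8)=0
  Job 2: p=4, d=15, C=6, tardiness=max(0,6-15)=0
  Job 3: p=8, d=16, C=14, tardiness=max(0,14-16)=0
  Job 4: p=5, d=18, C=19, tardiness=max(0,19-18)=1
  Job 5: p=6, d=20, C=25, tardiness=max(0,25-20)=5
  Job 6: p=4, d=29, C=29, tardiness=max(0,29-29)=0
Total tardiness = 6

6


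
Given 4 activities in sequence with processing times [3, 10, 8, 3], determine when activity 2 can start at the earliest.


Activity 2 starts after activities 1 through 1 complete.
Predecessor durations: [3]
ES = 3 = 3

3


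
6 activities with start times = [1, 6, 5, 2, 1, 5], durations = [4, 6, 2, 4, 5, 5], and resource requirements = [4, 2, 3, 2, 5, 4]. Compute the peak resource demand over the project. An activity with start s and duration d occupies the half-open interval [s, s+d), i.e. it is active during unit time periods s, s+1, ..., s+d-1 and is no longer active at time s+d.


Each activity i is active on [start_i, start_i + duration_i).
Compute total resource usage per time slot:
  t=0: active resources = [], total = 0
  t=1: active resources = [4, 5], total = 9
  t=2: active resources = [4, 2, 5], total = 11
  t=3: active resources = [4, 2, 5], total = 11
  t=4: active resources = [4, 2, 5], total = 11
  t=5: active resources = [3, 2, 5, 4], total = 14
  t=6: active resources = [2, 3, 4], total = 9
  t=7: active resources = [2, 4], total = 6
  t=8: active resources = [2, 4], total = 6
  t=9: active resources = [2, 4], total = 6
  t=10: active resources = [2], total = 2
  t=11: active resources = [2], total = 2
Peak resource demand = 14

14


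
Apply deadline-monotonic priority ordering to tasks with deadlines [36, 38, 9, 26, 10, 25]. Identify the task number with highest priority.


Sort tasks by relative deadline (ascending):
  Task 3: deadline = 9
  Task 5: deadline = 10
  Task 6: deadline = 25
  Task 4: deadline = 26
  Task 1: deadline = 36
  Task 2: deadline = 38
Priority order (highest first): [3, 5, 6, 4, 1, 2]
Highest priority task = 3

3


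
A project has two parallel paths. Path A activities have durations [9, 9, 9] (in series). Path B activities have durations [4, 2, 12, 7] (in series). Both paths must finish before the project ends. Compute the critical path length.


Path A total = 9 + 9 + 9 = 27
Path B total = 4 + 2 + 12 + 7 = 25
Critical path = longest path = max(27, 25) = 27

27


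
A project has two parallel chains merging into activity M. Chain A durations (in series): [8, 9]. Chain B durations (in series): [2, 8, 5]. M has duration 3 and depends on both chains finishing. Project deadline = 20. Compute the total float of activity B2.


Forward pass: ES(B2) = sum of predecessors on chain B = 2
EF = ES + duration = 2 + 8 = 10
Backward pass: LF(M) = deadline = 20; LS(M) = 20 - 3 = 17
LF(B2) = LS(M) - sum(successors on chain B) = 17 - 5 = 12
LS = LF - duration = 12 - 8 = 4
Total float = LS - ES = 4 - 2 = 2

2


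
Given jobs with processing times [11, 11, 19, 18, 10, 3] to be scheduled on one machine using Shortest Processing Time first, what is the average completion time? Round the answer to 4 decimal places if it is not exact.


Sort jobs by processing time (SPT order): [3, 10, 11, 11, 18, 19]
Compute completion times sequentially:
  Job 1: processing = 3, completes at 3
  Job 2: processing = 10, completes at 13
  Job 3: processing = 11, completes at 24
  Job 4: processing = 11, completes at 35
  Job 5: processing = 18, completes at 53
  Job 6: processing = 19, completes at 72
Sum of completion times = 200
Average completion time = 200/6 = 33.3333

33.3333


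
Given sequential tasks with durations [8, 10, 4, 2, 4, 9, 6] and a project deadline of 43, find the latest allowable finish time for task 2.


LF(activity 2) = deadline - sum of successor durations
Successors: activities 3 through 7 with durations [4, 2, 4, 9, 6]
Sum of successor durations = 25
LF = 43 - 25 = 18

18


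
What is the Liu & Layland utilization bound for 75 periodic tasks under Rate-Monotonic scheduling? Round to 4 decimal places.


Compute 2^(1/75) = 1.0092848012
Subtract 1: 1.0092848012 - 1 = 0.0092848012
Multiply by n: 75 * 0.0092848012 = 0.6963600900
Round to 4 dp: 0.6964

0.6964


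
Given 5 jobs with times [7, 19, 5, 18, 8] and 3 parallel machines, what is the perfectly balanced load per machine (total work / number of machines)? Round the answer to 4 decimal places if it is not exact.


Total processing time = 7 + 19 + 5 + 18 + 8 = 57
Number of machines = 3
Ideal balanced load = 57 / 3 = 19.0

19.0


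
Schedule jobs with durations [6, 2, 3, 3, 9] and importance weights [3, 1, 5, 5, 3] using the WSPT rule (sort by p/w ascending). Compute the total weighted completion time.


Compute p/w ratios and sort ascending (WSPT): [(3, 5), (3, 5), (6, 3), (2, 1), (9, 3)]
Compute weighted completion times:
  Job (p=3,w=5): C=3, w*C=5*3=15
  Job (p=3,w=5): C=6, w*C=5*6=30
  Job (p=6,w=3): C=12, w*C=3*12=36
  Job (p=2,w=1): C=14, w*C=1*14=14
  Job (p=9,w=3): C=23, w*C=3*23=69
Total weighted completion time = 164

164


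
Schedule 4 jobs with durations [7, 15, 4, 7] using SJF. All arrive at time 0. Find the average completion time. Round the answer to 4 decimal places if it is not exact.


SJF order (ascending): [4, 7, 7, 15]
Completion times:
  Job 1: burst=4, C=4
  Job 2: burst=7, C=11
  Job 3: burst=7, C=18
  Job 4: burst=15, C=33
Average completion = 66/4 = 16.5

16.5


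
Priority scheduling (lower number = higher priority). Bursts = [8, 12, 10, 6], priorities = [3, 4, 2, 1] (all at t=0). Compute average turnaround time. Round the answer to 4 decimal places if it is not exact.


Sort by priority (ascending = highest first):
Order: [(1, 6), (2, 10), (3, 8), (4, 12)]
Completion times:
  Priority 1, burst=6, C=6
  Priority 2, burst=10, C=16
  Priority 3, burst=8, C=24
  Priority 4, burst=12, C=36
Average turnaround = 82/4 = 20.5

20.5


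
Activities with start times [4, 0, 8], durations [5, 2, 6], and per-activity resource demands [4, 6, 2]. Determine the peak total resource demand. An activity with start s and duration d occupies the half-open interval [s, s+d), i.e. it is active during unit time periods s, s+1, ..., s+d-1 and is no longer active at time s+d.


Each activity i is active on [start_i, start_i + duration_i).
Compute total resource usage per time slot:
  t=0: active resources = [6], total = 6
  t=1: active resources = [6], total = 6
  t=2: active resources = [], total = 0
  t=3: active resources = [], total = 0
  t=4: active resources = [4], total = 4
  t=5: active resources = [4], total = 4
  t=6: active resources = [4], total = 4
  t=7: active resources = [4], total = 4
  t=8: active resources = [4, 2], total = 6
  t=9: active resources = [2], total = 2
  t=10: active resources = [2], total = 2
  t=11: active resources = [2], total = 2
  t=12: active resources = [2], total = 2
  t=13: active resources = [2], total = 2
Peak resource demand = 6

6


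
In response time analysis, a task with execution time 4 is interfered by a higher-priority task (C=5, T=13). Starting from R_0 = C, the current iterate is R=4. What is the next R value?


R_next = C + ceil(R_prev / T_hp) * C_hp
ceil(4 / 13) = ceil(0.3077) = 1
Interference = 1 * 5 = 5
R_next = 4 + 5 = 9

9


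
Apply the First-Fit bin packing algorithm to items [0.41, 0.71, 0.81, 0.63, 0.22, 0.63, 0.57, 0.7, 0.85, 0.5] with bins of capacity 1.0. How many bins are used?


Place items sequentially using First-Fit:
  Item 0.41 -> new Bin 1
  Item 0.71 -> new Bin 2
  Item 0.81 -> new Bin 3
  Item 0.63 -> new Bin 4
  Item 0.22 -> Bin 1 (now 0.63)
  Item 0.63 -> new Bin 5
  Item 0.57 -> new Bin 6
  Item 0.7 -> new Bin 7
  Item 0.85 -> new Bin 8
  Item 0.5 -> new Bin 9
Total bins used = 9

9


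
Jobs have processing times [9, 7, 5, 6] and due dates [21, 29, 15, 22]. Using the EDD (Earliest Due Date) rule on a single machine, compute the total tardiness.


Sort by due date (EDD order): [(5, 15), (9, 21), (6, 22), (7, 29)]
Compute completion times and tardiness:
  Job 1: p=5, d=15, C=5, tardiness=max(0,5-15)=0
  Job 2: p=9, d=21, C=14, tardiness=max(0,14-21)=0
  Job 3: p=6, d=22, C=20, tardiness=max(0,20-22)=0
  Job 4: p=7, d=29, C=27, tardiness=max(0,27-29)=0
Total tardiness = 0

0


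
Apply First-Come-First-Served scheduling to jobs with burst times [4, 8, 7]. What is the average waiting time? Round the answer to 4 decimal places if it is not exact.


FCFS order (as given): [4, 8, 7]
Waiting times:
  Job 1: wait = 0
  Job 2: wait = 4
  Job 3: wait = 12
Sum of waiting times = 16
Average waiting time = 16/3 = 5.3333

5.3333


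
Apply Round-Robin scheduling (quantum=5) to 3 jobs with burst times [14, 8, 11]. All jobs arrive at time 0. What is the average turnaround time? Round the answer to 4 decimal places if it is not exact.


Time quantum = 5
Execution trace:
  J1 runs 5 units, time = 5
  J2 runs 5 units, time = 10
  J3 runs 5 units, time = 15
  J1 runs 5 units, time = 20
  J2 runs 3 units, time = 23
  J3 runs 5 units, time = 28
  J1 runs 4 units, time = 32
  J3 runs 1 units, time = 33
Finish times: [32, 23, 33]
Average turnaround = 88/3 = 29.3333

29.3333


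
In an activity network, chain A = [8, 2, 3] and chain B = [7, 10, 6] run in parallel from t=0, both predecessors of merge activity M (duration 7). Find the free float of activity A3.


ES(A3) = sum of predecessors on chain A = 10
EF(A3) = ES + duration = 10 + 3 = 13
Successor of A3 is M. ES(M) = max(sum(A), sum(B)) = max(13, 23) = 23
Free float = ES(successor) - EF(current) = 23 - 13 = 10

10


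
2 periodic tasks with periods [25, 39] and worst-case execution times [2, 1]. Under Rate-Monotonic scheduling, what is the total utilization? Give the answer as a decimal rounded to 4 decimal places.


Compute individual utilizations (exact fractions):
  Task 1: C/T = 2/25 (approx. 0.08)
  Task 2: C/T = 1/39 (approx. 0.0256)
Total utilization U = 2/25 + 1/39 = 103/975
Rounded to 4 decimal places: U = 0.1056
RM (Liu & Layland) bound for 2 tasks = 0.828427; compare with U = 103/975 (approx. 0.105641)
U <= bound, so schedulable by RM sufficient condition.

0.1056


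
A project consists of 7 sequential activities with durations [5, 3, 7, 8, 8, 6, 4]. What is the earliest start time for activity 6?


Activity 6 starts after activities 1 through 5 complete.
Predecessor durations: [5, 3, 7, 8, 8]
ES = 5 + 3 + 7 + 8 + 8 = 31

31


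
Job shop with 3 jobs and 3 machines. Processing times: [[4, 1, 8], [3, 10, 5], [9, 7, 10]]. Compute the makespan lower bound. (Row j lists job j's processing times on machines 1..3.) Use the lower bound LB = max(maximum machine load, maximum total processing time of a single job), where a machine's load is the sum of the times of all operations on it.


Machine loads:
  Machine 1: 4 + 3 + 9 = 16
  Machine 2: 1 + 10 + 7 = 18
  Machine 3: 8 + 5 + 10 = 23
Max machine load = 23
Job totals:
  Job 1: 13
  Job 2: 18
  Job 3: 26
Max job total = 26
Lower bound = max(23, 26) = 26

26


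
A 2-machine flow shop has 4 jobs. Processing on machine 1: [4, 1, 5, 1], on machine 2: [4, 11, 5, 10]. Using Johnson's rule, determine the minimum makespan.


Apply Johnson's rule:
  Group 1 (a <= b): [(2, 1, 11), (4, 1, 10), (1, 4, 4), (3, 5, 5)]
  Group 2 (a > b): []
Optimal job order: [2, 4, 1, 3]
Schedule:
  Job 2: M1 done at 1, M2 done at 12
  Job 4: M1 done at 2, M2 done at 22
  Job 1: M1 done at 6, M2 done at 26
  Job 3: M1 done at 11, M2 done at 31
Makespan = 31

31


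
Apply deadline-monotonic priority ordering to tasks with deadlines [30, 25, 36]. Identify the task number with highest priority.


Sort tasks by relative deadline (ascending):
  Task 2: deadline = 25
  Task 1: deadline = 30
  Task 3: deadline = 36
Priority order (highest first): [2, 1, 3]
Highest priority task = 2

2


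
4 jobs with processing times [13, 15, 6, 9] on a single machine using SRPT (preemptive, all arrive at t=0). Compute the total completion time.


Since all jobs arrive at t=0, SRPT equals SPT ordering.
SPT order: [6, 9, 13, 15]
Completion times:
  Job 1: p=6, C=6
  Job 2: p=9, C=15
  Job 3: p=13, C=28
  Job 4: p=15, C=43
Total completion time = 6 + 15 + 28 + 43 = 92

92


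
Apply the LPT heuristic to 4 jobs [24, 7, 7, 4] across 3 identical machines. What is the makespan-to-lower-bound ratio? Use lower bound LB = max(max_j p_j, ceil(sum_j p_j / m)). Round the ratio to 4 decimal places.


LPT order: [24, 7, 7, 4]
Machine loads after assignment: [24, 11, 7]
LPT makespan = 24
Lower bound = max(max_job, ceil(total/3)) = max(24, 14) = 24
Ratio = 24 / 24 = 1.0

1.0


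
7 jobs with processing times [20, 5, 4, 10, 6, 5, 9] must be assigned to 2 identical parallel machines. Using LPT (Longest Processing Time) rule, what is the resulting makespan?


Sort jobs in decreasing order (LPT): [20, 10, 9, 6, 5, 5, 4]
Assign each job to the least loaded machine:
  Machine 1: jobs [20, 5, 5], load = 30
  Machine 2: jobs [10, 9, 6, 4], load = 29
Makespan = max load = 30

30


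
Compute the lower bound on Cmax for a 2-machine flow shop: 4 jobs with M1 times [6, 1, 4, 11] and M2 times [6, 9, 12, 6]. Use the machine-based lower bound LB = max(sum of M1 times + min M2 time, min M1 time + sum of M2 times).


LB1 = sum(M1 times) + min(M2 times) = 22 + 6 = 28
LB2 = min(M1 times) + sum(M2 times) = 1 + 33 = 34
Lower bound = max(LB1, LB2) = max(28, 34) = 34

34


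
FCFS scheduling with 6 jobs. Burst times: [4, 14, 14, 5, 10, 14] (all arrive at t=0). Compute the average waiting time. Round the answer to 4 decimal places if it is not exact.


FCFS order (as given): [4, 14, 14, 5, 10, 14]
Waiting times:
  Job 1: wait = 0
  Job 2: wait = 4
  Job 3: wait = 18
  Job 4: wait = 32
  Job 5: wait = 37
  Job 6: wait = 47
Sum of waiting times = 138
Average waiting time = 138/6 = 23.0

23.0


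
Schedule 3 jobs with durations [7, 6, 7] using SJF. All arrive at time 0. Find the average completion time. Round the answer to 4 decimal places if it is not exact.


SJF order (ascending): [6, 7, 7]
Completion times:
  Job 1: burst=6, C=6
  Job 2: burst=7, C=13
  Job 3: burst=7, C=20
Average completion = 39/3 = 13.0

13.0


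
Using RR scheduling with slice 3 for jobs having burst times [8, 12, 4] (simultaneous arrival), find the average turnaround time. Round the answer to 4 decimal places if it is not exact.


Time quantum = 3
Execution trace:
  J1 runs 3 units, time = 3
  J2 runs 3 units, time = 6
  J3 runs 3 units, time = 9
  J1 runs 3 units, time = 12
  J2 runs 3 units, time = 15
  J3 runs 1 units, time = 16
  J1 runs 2 units, time = 18
  J2 runs 3 units, time = 21
  J2 runs 3 units, time = 24
Finish times: [18, 24, 16]
Average turnaround = 58/3 = 19.3333

19.3333


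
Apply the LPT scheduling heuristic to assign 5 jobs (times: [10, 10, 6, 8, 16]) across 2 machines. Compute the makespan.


Sort jobs in decreasing order (LPT): [16, 10, 10, 8, 6]
Assign each job to the least loaded machine:
  Machine 1: jobs [16, 8], load = 24
  Machine 2: jobs [10, 10, 6], load = 26
Makespan = max load = 26

26


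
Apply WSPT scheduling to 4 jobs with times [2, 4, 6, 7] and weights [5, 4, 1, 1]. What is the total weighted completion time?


Compute p/w ratios and sort ascending (WSPT): [(2, 5), (4, 4), (6, 1), (7, 1)]
Compute weighted completion times:
  Job (p=2,w=5): C=2, w*C=5*2=10
  Job (p=4,w=4): C=6, w*C=4*6=24
  Job (p=6,w=1): C=12, w*C=1*12=12
  Job (p=7,w=1): C=19, w*C=1*19=19
Total weighted completion time = 65

65


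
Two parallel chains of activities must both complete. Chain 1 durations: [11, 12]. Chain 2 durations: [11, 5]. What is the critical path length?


Path A total = 11 + 12 = 23
Path B total = 11 + 5 = 16
Critical path = longest path = max(23, 16) = 23

23


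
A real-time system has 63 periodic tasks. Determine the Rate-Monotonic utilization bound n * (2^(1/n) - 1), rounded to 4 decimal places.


Compute 2^(1/63) = 1.0110630845
Subtract 1: 1.0110630845 - 1 = 0.0110630845
Multiply by n: 63 * 0.0110630845 = 0.6969743235
Round to 4 dp: 0.6970

0.6970


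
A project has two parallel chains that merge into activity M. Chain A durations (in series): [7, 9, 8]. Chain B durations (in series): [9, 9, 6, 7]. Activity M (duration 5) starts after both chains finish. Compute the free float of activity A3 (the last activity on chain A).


ES(A3) = sum of predecessors on chain A = 16
EF(A3) = ES + duration = 16 + 8 = 24
Successor of A3 is M. ES(M) = max(sum(A), sum(B)) = max(24, 31) = 31
Free float = ES(successor) - EF(current) = 31 - 24 = 7

7


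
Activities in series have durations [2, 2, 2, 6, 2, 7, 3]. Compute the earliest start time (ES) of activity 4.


Activity 4 starts after activities 1 through 3 complete.
Predecessor durations: [2, 2, 2]
ES = 2 + 2 + 2 = 6

6


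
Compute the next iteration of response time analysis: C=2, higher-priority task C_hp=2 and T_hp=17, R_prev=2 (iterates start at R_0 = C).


R_next = C + ceil(R_prev / T_hp) * C_hp
ceil(2 / 17) = ceil(0.1176) = 1
Interference = 1 * 2 = 2
R_next = 2 + 2 = 4

4


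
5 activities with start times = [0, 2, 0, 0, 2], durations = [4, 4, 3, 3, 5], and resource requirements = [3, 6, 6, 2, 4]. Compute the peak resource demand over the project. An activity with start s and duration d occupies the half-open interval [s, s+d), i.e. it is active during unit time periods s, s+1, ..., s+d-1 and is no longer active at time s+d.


Each activity i is active on [start_i, start_i + duration_i).
Compute total resource usage per time slot:
  t=0: active resources = [3, 6, 2], total = 11
  t=1: active resources = [3, 6, 2], total = 11
  t=2: active resources = [3, 6, 6, 2, 4], total = 21
  t=3: active resources = [3, 6, 4], total = 13
  t=4: active resources = [6, 4], total = 10
  t=5: active resources = [6, 4], total = 10
  t=6: active resources = [4], total = 4
Peak resource demand = 21

21


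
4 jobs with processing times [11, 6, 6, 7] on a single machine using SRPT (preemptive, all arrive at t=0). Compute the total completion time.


Since all jobs arrive at t=0, SRPT equals SPT ordering.
SPT order: [6, 6, 7, 11]
Completion times:
  Job 1: p=6, C=6
  Job 2: p=6, C=12
  Job 3: p=7, C=19
  Job 4: p=11, C=30
Total completion time = 6 + 12 + 19 + 30 = 67

67


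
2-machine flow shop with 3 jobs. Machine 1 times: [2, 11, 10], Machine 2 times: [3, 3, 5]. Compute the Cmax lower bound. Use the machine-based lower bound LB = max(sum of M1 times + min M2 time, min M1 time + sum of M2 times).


LB1 = sum(M1 times) + min(M2 times) = 23 + 3 = 26
LB2 = min(M1 times) + sum(M2 times) = 2 + 11 = 13
Lower bound = max(LB1, LB2) = max(26, 13) = 26

26


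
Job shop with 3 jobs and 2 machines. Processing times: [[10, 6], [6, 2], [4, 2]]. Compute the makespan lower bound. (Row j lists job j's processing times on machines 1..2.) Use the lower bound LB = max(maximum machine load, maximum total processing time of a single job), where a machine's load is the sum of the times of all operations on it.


Machine loads:
  Machine 1: 10 + 6 + 4 = 20
  Machine 2: 6 + 2 + 2 = 10
Max machine load = 20
Job totals:
  Job 1: 16
  Job 2: 8
  Job 3: 6
Max job total = 16
Lower bound = max(20, 16) = 20

20


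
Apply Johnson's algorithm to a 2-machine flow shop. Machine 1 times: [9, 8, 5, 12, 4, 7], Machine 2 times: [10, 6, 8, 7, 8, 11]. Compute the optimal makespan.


Apply Johnson's rule:
  Group 1 (a <= b): [(5, 4, 8), (3, 5, 8), (6, 7, 11), (1, 9, 10)]
  Group 2 (a > b): [(4, 12, 7), (2, 8, 6)]
Optimal job order: [5, 3, 6, 1, 4, 2]
Schedule:
  Job 5: M1 done at 4, M2 done at 12
  Job 3: M1 done at 9, M2 done at 20
  Job 6: M1 done at 16, M2 done at 31
  Job 1: M1 done at 25, M2 done at 41
  Job 4: M1 done at 37, M2 done at 48
  Job 2: M1 done at 45, M2 done at 54
Makespan = 54

54


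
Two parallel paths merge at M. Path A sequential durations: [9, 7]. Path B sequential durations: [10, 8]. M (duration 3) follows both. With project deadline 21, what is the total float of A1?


Forward pass: ES(A1) = sum of predecessors on chain A = 0
EF = ES + duration = 0 + 9 = 9
Backward pass: LF(M) = deadline = 21; LS(M) = 21 - 3 = 18
LF(A1) = LS(M) - sum(successors on chain A) = 18 - 7 = 11
LS = LF - duration = 11 - 9 = 2
Total float = LS - ES = 2 - 0 = 2

2


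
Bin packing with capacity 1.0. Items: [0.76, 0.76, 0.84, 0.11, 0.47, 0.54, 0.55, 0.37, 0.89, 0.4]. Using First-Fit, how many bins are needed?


Place items sequentially using First-Fit:
  Item 0.76 -> new Bin 1
  Item 0.76 -> new Bin 2
  Item 0.84 -> new Bin 3
  Item 0.11 -> Bin 1 (now 0.87)
  Item 0.47 -> new Bin 4
  Item 0.54 -> new Bin 5
  Item 0.55 -> new Bin 6
  Item 0.37 -> Bin 4 (now 0.84)
  Item 0.89 -> new Bin 7
  Item 0.4 -> Bin 5 (now 0.94)
Total bins used = 7

7
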